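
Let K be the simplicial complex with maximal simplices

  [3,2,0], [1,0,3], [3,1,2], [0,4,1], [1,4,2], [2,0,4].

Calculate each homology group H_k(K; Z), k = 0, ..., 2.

Fix the vertex order 0 < 1 < 2 < 3 < 4 and write every simplex with vertices in increasing order. Then dim K = 2 and the simplices of K are:

  0-simplices (5): [0], [1], [2], [3], [4]
  1-simplices (9): [0,1], [0,2], [0,3], [0,4], [1,2], [1,3], [1,4], [2,3], [2,4]
  2-simplices (6): [0,1,3], [0,1,4], [0,2,3], [0,2,4], [1,2,3], [1,2,4]

giving chain groups C_0 ≅ Z^5, C_1 ≅ Z^9, C_2 ≅ Z^6.

∂_1: C_1 → C_0 maps an edge to its endpoints' difference, ∂[p,q] = q − p.
As a 5×9 matrix over Z this has rank 4, with invariant factors (1,1,1,1).

Boundary ∂_2: C_2 → C_1 acts by ∂[p,q,r] = [q,r] − [p,r] + [p,q]. For instance
  ∂[1,2,4] = [2,4] − [1,4] + [1,2],
  ∂[0,2,4] = [2,4] − [0,4] + [0,2].
As a 9×6 matrix over Z this has rank 5, with invariant factors (1,1,1,1,1).

Reading off H_k = ker ∂_k / im ∂_{k+1}:

  H_0: rank C_0 − rank ∂_1 = 5 − 4 = 1, and the invariant factors of ∂_1 are all 1, so H_0 ≅ Z.
  H_1: rank ker ∂_1 − rank ∂_2 = (9 − 4) − 5 = 0, and the invariant factors of ∂_2 are all 1, so H_1 ≅ 0.
  H_2: rank ker ∂_2 − rank ∂_3 = (6 − 5) − 0 = 1, and there is no ∂_3, so H_2 ≅ Z.

As a check, the Euler characteristic is 5 − 9 + 6 = 2, which agrees with 1 − 0 + 1 = 2.
(K is a triangulation of the 2-sphere S^2.)

H_0 = Z,  H_1 = 0,  H_2 = Z.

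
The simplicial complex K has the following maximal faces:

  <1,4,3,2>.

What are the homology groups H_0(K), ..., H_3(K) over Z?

Order the vertices as 1 < 2 < 3 < 4. Listing each simplex with vertices in this order, K has dimension 3 with simplices:

  0-simplices (4): [1], [2], [3], [4]
  1-simplices (6): [1,2], [1,3], [1,4], [2,3], [2,4], [3,4]
  2-simplices (4): [1,2,3], [1,2,4], [1,3,4], [2,3,4]
  3-simplices (1): [1,2,3,4]

giving chain groups C_0 ≅ Z^4, C_1 ≅ Z^6, C_2 ≅ Z^4, C_3 ≅ Z^1.

The boundary map ∂_1: C_1 → C_0 sends each edge [p,q] (with p < q) to q − p.
As a 4×6 matrix over Z this has rank 3, with invariant factors (1,1,1).

Boundary ∂_2: C_2 → C_1 acts by ∂[p,q,r] = [q,r] − [p,r] + [p,q]. For instance
  ∂[1,2,3] = [2,3] − [1,3] + [1,2],
  ∂[2,3,4] = [3,4] − [2,4] + [2,3].
The 6×4 boundary matrix has rank 3 and Smith normal form diag(1,1,1).

∂_3: C_3 → C_2 sends each 3-simplex σ to the alternating sum Σ_i (−1)^i (σ with its i-th vertex removed). For instance
  ∂[1,2,3,4] = [2,3,4] − [1,3,4] + [1,2,4] − [1,2,3].
The 4×1 boundary matrix has rank 1 and Smith normal form diag(1).

Now H_k = ker ∂_k / im ∂_{k+1}, so:

  H_0: rank C_0 − rank ∂_1 = 4 − 3 = 1, and the invariant factors of ∂_1 are all 1, so H_0 ≅ Z.
  H_1: rank ker ∂_1 − rank ∂_2 = (6 − 3) − 3 = 0, and the invariant factors of ∂_2 are all 1, so H_1 ≅ 0.
  H_2: rank ker ∂_2 − rank ∂_3 = (4 − 3) − 1 = 0, and the invariant factors of ∂_3 are all 1, so H_2 ≅ 0.
  H_3: rank ker ∂_3 − rank ∂_4 = (1 − 1) − 0 = 0, and there is no ∂_4, so H_3 ≅ 0.

As a check, the Euler characteristic is 4 − 6 + 4 − 1 = 1, which agrees with 1 − 0 + 0 − 0 = 1.
(K is a triangulation of the 3-simplex.)

H_0 ≅ Z,  H_1 = 0,  H_2 = 0,  H_3 = 0.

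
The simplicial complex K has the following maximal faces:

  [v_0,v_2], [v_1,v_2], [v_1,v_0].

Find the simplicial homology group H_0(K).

H_0 = Z.

Take the total order v_0 < v_1 < v_2 on the vertex set. Then K (dimension 1) consists of the simplices:

  0-simplices (3): [v_0], [v_1], [v_2]
  1-simplices (3): [v_0,v_1], [v_0,v_2], [v_1,v_2]

so the chain groups are C_0 ≅ Z^3, C_1 ≅ Z^3.

The boundary map ∂_1: C_1 → C_0 is given by ∂[p,q] = [q] − [p]. For instance
  ∂[v_0,v_1] = [v_1] − [v_0].
As a 3×3 matrix over Z this has rank 2, with invariant factors (1,1).

Computing H_k = (kernel of ∂_k) / (image of ∂_{k+1}):

  H_0: rank C_0 − rank ∂_1 = 3 − 2 = 1, and the invariant factors of ∂_1 are all 1, so H_0 ≅ Z.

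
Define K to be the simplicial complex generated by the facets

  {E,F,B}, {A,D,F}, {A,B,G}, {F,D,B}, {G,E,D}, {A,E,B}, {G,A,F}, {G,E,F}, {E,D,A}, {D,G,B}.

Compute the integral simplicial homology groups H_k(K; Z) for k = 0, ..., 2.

H_0 ≅ Z,  H_1 ≅ Z/2,  H_2 = 0.

We work with the vertex ordering A < B < D < E < F < G. The simplices of K, each written with vertices in increasing order, are:

  0-simplices (6): A, B, D, E, F, G
  1-simplices (15): AB, AD, AE, AF, AG, BD, BE, BF, BG, DE, DF, DG, EF, EG, FG
  2-simplices (10): ABE, ABG, ADE, ADF, AFG, BDF, BDG, BEF, DEG, EFG

giving chain groups C_0 ≅ Z^6, C_1 ≅ Z^15, C_2 ≅ Z^10.

The boundary map ∂_1: C_1 → C_0 sends each edge [p,q] (with p < q) to q − p. For instance
  ∂BE = E − B.
As a 6×15 matrix over Z this has rank 5, with invariant factors (1,1,1,1,1).

∂_2: C_2 → C_1 maps a triangle to the signed sum of its edges. For instance
  ∂ABG = BG − AG + AB,
  ∂BDG = DG − BG + BD.
As a 15×10 matrix over Z this has rank 10, with invariant factors (1,1,1,1,1,1,1,1,1,2).

Reading off H_k = ker ∂_k / im ∂_{k+1}:

  H_0: rank C_0 − rank ∂_1 = 6 − 5 = 1, and the invariant factors of ∂_1 are all 1, so H_0 ≅ Z.
  H_1: rank ker ∂_1 − rank ∂_2 = (15 − 5) − 10 = 0, and ∂_2 has invariant factor 2 > 1, so H_1 ≅ Z/2.
  H_2: rank ker ∂_2 − rank ∂_3 = (10 − 10) − 0 = 0, and there is no ∂_3, so H_2 ≅ 0.

As a check, the Euler characteristic is 6 − 15 + 10 = 1, which agrees with 1 − 0 + 0 = 1.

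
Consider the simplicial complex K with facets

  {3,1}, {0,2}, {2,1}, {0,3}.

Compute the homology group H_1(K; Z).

H_1 = Z.

Fix the vertex order 0 < 1 < 2 < 3 and write every simplex with vertices in increasing order. Then dim K = 1 and the simplices of K are:

  0-simplices (4): [0], [1], [2], [3]
  1-simplices (4): [0,2], [0,3], [1,2], [1,3]

giving chain groups C_0 ≅ Z^4, C_1 ≅ Z^4.

The boundary map ∂_1: C_1 → C_0 is given by ∂[p,q] = [q] − [p]. For instance
  ∂[1,3] = [3] − [1].
As a 4×4 matrix over Z this has rank 3, with invariant factors (1,1,1).

From H_k ≅ ker(∂_k) / im(∂_{k+1}) we obtain:

  H_1: rank ker ∂_1 − rank ∂_2 = (4 − 3) − 0 = 1, and there is no ∂_2, so H_1 = Z.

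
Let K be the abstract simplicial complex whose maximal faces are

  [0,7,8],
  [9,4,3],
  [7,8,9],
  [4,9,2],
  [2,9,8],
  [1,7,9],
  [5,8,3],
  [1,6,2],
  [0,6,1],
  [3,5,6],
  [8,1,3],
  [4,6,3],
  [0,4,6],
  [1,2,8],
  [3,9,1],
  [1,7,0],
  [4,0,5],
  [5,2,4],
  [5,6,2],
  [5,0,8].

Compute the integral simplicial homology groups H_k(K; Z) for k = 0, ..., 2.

H_0 ≅ Z,  H_1 ≅ Z ⊕ Z_2,  H_2 = 0.

Take the total order 0 < 1 < 2 < 3 < 4 < 5 < 6 < 7 < 8 < 9 on the vertex set. Then K (dimension 2) consists of the simplices:

  0-simplices (10): [0], [1], [2], [3], [4], [5], [6], [7], [8], [9]
  1-simplices (30): (30 of them)
  2-simplices (20): (20 of them)

giving chain groups C_0 ≅ Z^10, C_1 ≅ Z^30, C_2 ≅ Z^20.

Boundary ∂_1: C_1 → C_0 is given by ∂[p,q] = [q] − [p]. For instance
  ∂[2,9] = [9] − [2].
This gives a 10×30 integer matrix of rank 9; reducing to Smith normal form yields diagonal entries (1,1,1,1,1,1,1,1,1).

The boundary map ∂_2: C_2 → C_1 maps a triangle to the signed sum of its edges. For instance
  ∂[3,5,8] = [5,8] − [3,8] + [3,5],
  ∂[1,3,9] = [3,9] − [1,9] + [1,3].
The resulting 30×20 matrix has rank 20, and its Smith normal form has invariant factors (1,1,1,1,1,1,1,1,1,1,1,1,1,1,1,1,1,1,1,2).

From H_k ≅ ker(∂_k) / im(∂_{k+1}) we obtain:

  H_0: rank C_0 − rank ∂_1 = 10 − 9 = 1, and the invariant factors of ∂_1 are all 1, so H_0 = Z.
  H_1: rank ker ∂_1 − rank ∂_2 = (30 − 9) − 20 = 1, and ∂_2 has invariant factor 2 > 1, so H_1 = Z ⊕ Z_2.
  H_2: rank ker ∂_2 − rank ∂_3 = (20 − 20) − 0 = 0, and there is no ∂_3, so H_2 = 0.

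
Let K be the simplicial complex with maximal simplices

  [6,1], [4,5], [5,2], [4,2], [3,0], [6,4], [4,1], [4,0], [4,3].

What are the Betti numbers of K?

We work with the vertex ordering 0 < 1 < 2 < 3 < 4 < 5 < 6. The simplices of K, each written with vertices in increasing order, are:

  0-simplices (7): [0], [1], [2], [3], [4], [5], [6]
  1-simplices (9): [0,3], [0,4], [1,4], [1,6], [2,4], [2,5], [3,4], [4,5], [4,6]

giving chain groups C_0 ≅ Z^7, C_1 ≅ Z^9.

Boundary ∂_1: C_1 → C_0 sends each edge [p,q] (with p < q) to q − p. For instance
  ∂[2,5] = [5] − [2].
As a 7×9 matrix over Z this has rank 6, with invariant factors (1,1,1,1,1,1).

Computing H_k = (kernel of ∂_k) / (image of ∂_{k+1}):

  H_0: rank C_0 − rank ∂_1 = 7 − 6 = 1, and the invariant factors of ∂_1 are all 1, so H_0 ≅ Z.
  H_1: rank ker ∂_1 − rank ∂_2 = (9 − 6) − 0 = 3, and there is no ∂_2, so H_1 ≅ Z^3.

(K is a triangulation of a wedge of 3 circles.)

Hence the Betti numbers are b_0 = 1, b_1 = 3.

b_0 = 1, b_1 = 3.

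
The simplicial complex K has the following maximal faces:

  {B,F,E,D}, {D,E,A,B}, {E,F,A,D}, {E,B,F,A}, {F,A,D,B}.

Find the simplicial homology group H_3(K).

H_3 = Z.

Take the total order A < B < D < E < F on the vertex set. Then K (dimension 3) consists of the simplices:

  0-simplices (5): A, B, D, E, F
  1-simplices (10): AB, AD, AE, AF, BD, BE, BF, DE, DF, EF
  2-simplices (10): ABD, ABE, ABF, ADE, ADF, AEF, BDE, BDF, BEF, DEF
  3-simplices (5): ABDE, ABDF, ABEF, ADEF, BDEF

Hence C_0 ≅ Z^5, C_1 ≅ Z^10, C_2 ≅ Z^10, C_3 ≅ Z^5.

Boundary ∂_1: C_1 → C_0 maps an edge to its endpoints' difference, ∂[p,q] = q − p. For instance
  ∂EF = F − E.
The 5×10 boundary matrix has rank 4 and Smith normal form diag(1,1,1,1).

∂_2: C_2 → C_1 sends each 2-simplex [p,q,r] to [q,r] − [p,r] + [p,q]. For instance
  ∂BDF = DF − BF + BD,
  ∂ABE = BE − AE + AB.
As a 10×10 matrix over Z this has rank 6, with invariant factors (1,1,1,1,1,1).

The boundary map ∂_3: C_3 → C_2 sends each 3-simplex σ to the alternating sum Σ_i (−1)^i (σ with its i-th vertex removed). For instance
  ∂ABDE = BDE − ADE + ABE − ABD,
  ∂ADEF = DEF − AEF + ADF − ADE.
As a 10×5 matrix over Z this has rank 4, with invariant factors (1,1,1,1).

Computing H_k = (kernel of ∂_k) / (image of ∂_{k+1}):

  H_3: rank ker ∂_3 − rank ∂_4 = (5 − 4) − 0 = 1, and there is no ∂_4, so H_3 ≅ Z.

(K is a triangulation of the 3-sphere S^3.)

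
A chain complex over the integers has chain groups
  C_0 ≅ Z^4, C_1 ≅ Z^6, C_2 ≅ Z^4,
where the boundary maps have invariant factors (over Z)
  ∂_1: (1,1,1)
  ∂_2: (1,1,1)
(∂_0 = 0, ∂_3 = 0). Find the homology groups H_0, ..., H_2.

H_0: b_0 = 4 − 0 − 3 = 1; torsion from ∂_1 factors > 1: none. So H_0 ≅ Z.
H_1: b_1 = 6 − 3 − 3 = 0; torsion from ∂_2 factors > 1: none. So H_1 ≅ 0.
H_2: b_2 = 4 − 3 − 0 = 1; torsion from ∂_3 factors > 1: none. So H_2 ≅ Z.

H_0 ≅ Z,  H_1 = 0,  H_2 ≅ Z.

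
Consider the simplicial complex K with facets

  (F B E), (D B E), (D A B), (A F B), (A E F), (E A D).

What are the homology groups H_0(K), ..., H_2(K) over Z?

H_0 ≅ Z,  H_1 = 0,  H_2 ≅ Z.

Fix the vertex order A < B < D < E < F and write every simplex with vertices in increasing order. Then dim K = 2 and the simplices of K are:

  0-simplices (5): A, B, D, E, F
  1-simplices (9): AB, AD, AE, AF, BD, BE, BF, DE, EF
  2-simplices (6): ABD, ABF, ADE, AEF, BDE, BEF

so the chain groups are C_0 ≅ Z^5, C_1 ≅ Z^9, C_2 ≅ Z^6.

∂_1: C_1 → C_0 sends each edge [p,q] (with p < q) to q − p.
The 5×9 boundary matrix has rank 4 and Smith normal form diag(1,1,1,1).

The boundary map ∂_2: C_2 → C_1 sends each 2-simplex [p,q,r] to [q,r] − [p,r] + [p,q]. For instance
  ∂ABF = BF − AF + AB,
  ∂BEF = EF − BF + BE.
This gives a 9×6 integer matrix of rank 5; reducing to Smith normal form yields diagonal entries (1,1,1,1,1).

Now H_k = ker ∂_k / im ∂_{k+1}, so:

  H_0: rank C_0 − rank ∂_1 = 5 − 4 = 1, and the invariant factors of ∂_1 are all 1, so H_0 = Z.
  H_1: rank ker ∂_1 − rank ∂_2 = (9 − 4) − 5 = 0, and the invariant factors of ∂_2 are all 1, so H_1 = 0.
  H_2: rank ker ∂_2 − rank ∂_3 = (6 − 5) − 0 = 1, and there is no ∂_3, so H_2 = Z.

(K is a triangulation of the 2-sphere S^2.)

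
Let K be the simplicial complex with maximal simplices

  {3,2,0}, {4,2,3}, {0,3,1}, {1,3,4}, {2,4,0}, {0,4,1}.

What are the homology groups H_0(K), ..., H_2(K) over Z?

K has 5 vertices, 9 edges, 6 triangles.
rank ∂_0 = 0, rank ∂_1 = 4 ⇒ b_0 = 5 − 0 − 4 = 1; all invariant factors of ∂_1 are 1 so no torsion. So H_0 ≅ Z.
rank ∂_1 = 4, rank ∂_2 = 5 ⇒ b_1 = 9 − 4 − 5 = 0; all invariant factors of ∂_2 are 1 so no torsion. So H_1 ≅ 0.
rank ∂_2 = 5, rank ∂_3 = 0 ⇒ b_2 = 6 − 5 − 0 = 1. So H_2 ≅ Z.

H_0 ≅ Z,  H_1 = 0,  H_2 ≅ Z.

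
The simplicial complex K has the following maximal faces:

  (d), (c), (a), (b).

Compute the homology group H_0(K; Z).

Take the total order a < b < c < d on the vertex set. Then K (dimension 0) consists of the simplices:

  0-simplices (4): a, b, c, d

Hence C_0 ≅ Z^4.

Reading off H_k = ker ∂_k / im ∂_{k+1}:

  H_0: rank C_0 − rank ∂_1 = 4 − 0 = 4, and there is no ∂_1, so H_0 = Z^4.

(K is a triangulation of a set of 4 points.)

H_0 = Z^4.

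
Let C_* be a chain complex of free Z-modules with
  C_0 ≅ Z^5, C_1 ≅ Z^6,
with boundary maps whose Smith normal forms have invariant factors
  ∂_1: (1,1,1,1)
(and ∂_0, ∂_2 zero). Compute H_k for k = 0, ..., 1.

H_0 ≅ Z,  H_1 ≅ Z^2.

H_0: b_0 = 5 − 0 − 4 = 1; torsion from ∂_1 factors > 1: none. So H_0 ≅ Z.
H_1: b_1 = 6 − 4 − 0 = 2; torsion from ∂_2 factors > 1: none. So H_1 ≅ Z^2.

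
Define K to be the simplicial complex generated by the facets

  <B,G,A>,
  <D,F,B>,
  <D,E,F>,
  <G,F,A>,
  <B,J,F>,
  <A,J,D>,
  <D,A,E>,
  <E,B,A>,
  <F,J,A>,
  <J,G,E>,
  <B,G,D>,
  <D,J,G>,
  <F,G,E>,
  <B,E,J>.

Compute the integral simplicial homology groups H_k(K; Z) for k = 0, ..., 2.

H_0 = Z,  H_1 = Z^2,  H_2 = Z.

Order the vertices as A < B < D < E < F < G < J. Listing each simplex with vertices in this order, K has dimension 2 with simplices:

  0-simplices (7): A, B, D, E, F, G, J
  1-simplices (21): AB, AD, AE, AF, AG, AJ, BD, BE, BF, BG, BJ, DE, DF, DG, DJ, EF, EG, EJ, FG, FJ, GJ
  2-simplices (14): ABE, ABG, ADE, ADJ, AFG, AFJ, BDF, BDG, BEJ, BFJ, DEF, DGJ, EFG, EGJ

so the chain groups are C_0 ≅ Z^7, C_1 ≅ Z^21, C_2 ≅ Z^14.

The boundary map ∂_1: C_1 → C_0 is given by ∂[p,q] = [q] − [p]. For instance
  ∂EF = F − E.
As a 7×21 matrix over Z this has rank 6, with invariant factors (1,1,1,1,1,1).

∂_2: C_2 → C_1 sends each 2-simplex [p,q,r] to [q,r] − [p,r] + [p,q]. For instance
  ∂BFJ = FJ − BJ + BF,
  ∂AFG = FG − AG + AF.
As a 21×14 matrix over Z this has rank 13, with invariant factors (1,1,1,1,1,1,1,1,1,1,1,1,1).

Reading off H_k = ker ∂_k / im ∂_{k+1}:

  H_0: rank C_0 − rank ∂_1 = 7 − 6 = 1, and the invariant factors of ∂_1 are all 1, so H_0 = Z.
  H_1: rank ker ∂_1 − rank ∂_2 = (21 − 6) − 13 = 2, and the invariant factors of ∂_2 are all 1, so H_1 = Z^2.
  H_2: rank ker ∂_2 − rank ∂_3 = (14 − 13) − 0 = 1, and there is no ∂_3, so H_2 = Z.

As a check, the Euler characteristic is 7 − 21 + 14 = 0, which agrees with 1 − 2 + 1 = 0.
(K is a triangulation of the torus T^2.)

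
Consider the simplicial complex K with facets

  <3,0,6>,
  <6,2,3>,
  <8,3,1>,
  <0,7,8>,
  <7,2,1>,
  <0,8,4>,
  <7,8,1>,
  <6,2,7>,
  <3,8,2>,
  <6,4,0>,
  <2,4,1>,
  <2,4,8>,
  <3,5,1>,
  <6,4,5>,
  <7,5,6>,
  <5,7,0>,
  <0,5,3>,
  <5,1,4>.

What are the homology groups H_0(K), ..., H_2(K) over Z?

Order the vertices as 0 < 1 < 2 < 3 < 4 < 5 < 6 < 7 < 8. Listing each simplex with vertices in this order, K has dimension 2 with simplices:

  0-simplices (9): [0], [1], [2], [3], [4], [5], [6], [7], [8]
  1-simplices (27): (27 of them)
  2-simplices (18): [0,3,5], [0,3,6], [0,4,6], [0,4,8], [0,5,7], [0,7,8], [1,2,4], [1,2,7], [1,3,5], [1,3,8], [1,4,5], [1,7,8], [2,3,6], [2,3,8], [2,4,8], [2,6,7], [4,5,6], [5,6,7]

Hence C_0 ≅ Z^9, C_1 ≅ Z^27, C_2 ≅ Z^18.

Boundary ∂_1: C_1 → C_0 maps an edge to its endpoints' difference, ∂[p,q] = q − p. For instance
  ∂[1,5] = [5] − [1].
The 9×27 boundary matrix has rank 8 and Smith normal form diag(1,1,1,1,1,1,1,1).

∂_2: C_2 → C_1 acts by ∂[p,q,r] = [q,r] − [p,r] + [p,q]. For instance
  ∂[1,3,8] = [3,8] − [1,8] + [1,3],
  ∂[0,7,8] = [7,8] − [0,8] + [0,7].
This gives a 27×18 integer matrix of rank 18; reducing to Smith normal form yields diagonal entries (1,1,1,1,1,1,1,1,1,1,1,1,1,1,1,1,1,2).

From H_k ≅ ker(∂_k) / im(∂_{k+1}) we obtain:

  H_0: rank C_0 − rank ∂_1 = 9 − 8 = 1, and the invariant factors of ∂_1 are all 1, so H_0 ≅ Z.
  H_1: rank ker ∂_1 − rank ∂_2 = (27 − 8) − 18 = 1, and ∂_2 has invariant factor 2 > 1, so H_1 ≅ Z ⊕ Z/2.
  H_2: rank ker ∂_2 − rank ∂_3 = (18 − 18) − 0 = 0, and there is no ∂_3, so H_2 ≅ 0.

As a check, the Euler characteristic is 9 − 27 + 18 = 0, which agrees with 1 − 1 + 0 = 0.

H_0 = Z,  H_1 = Z ⊕ Z/2,  H_2 = 0.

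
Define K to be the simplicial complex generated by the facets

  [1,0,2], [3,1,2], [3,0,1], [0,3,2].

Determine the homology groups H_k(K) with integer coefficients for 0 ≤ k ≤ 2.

H_0 = Z,  H_1 = 0,  H_2 = Z.

Order the vertices as 0 < 1 < 2 < 3. Listing each simplex with vertices in this order, K has dimension 2 with simplices:

  0-simplices (4): [0], [1], [2], [3]
  1-simplices (6): [0,1], [0,2], [0,3], [1,2], [1,3], [2,3]
  2-simplices (4): [0,1,2], [0,1,3], [0,2,3], [1,2,3]

so the chain groups are C_0 ≅ Z^4, C_1 ≅ Z^6, C_2 ≅ Z^4.

∂_1: C_1 → C_0 sends each edge [p,q] (with p < q) to q − p.
This gives a 4×6 integer matrix of rank 3; reducing to Smith normal form yields diagonal entries (1,1,1).

The boundary map ∂_2: C_2 → C_1 maps a triangle to the signed sum of its edges. For instance
  ∂[0,2,3] = [2,3] − [0,3] + [0,2],
  ∂[0,1,2] = [1,2] − [0,2] + [0,1].
This gives a 6×4 integer matrix of rank 3; reducing to Smith normal form yields diagonal entries (1,1,1).

Now H_k = ker ∂_k / im ∂_{k+1}, so:

  H_0: rank C_0 − rank ∂_1 = 4 − 3 = 1, and the invariant factors of ∂_1 are all 1, so H_0 = Z.
  H_1: rank ker ∂_1 − rank ∂_2 = (6 − 3) − 3 = 0, and the invariant factors of ∂_2 are all 1, so H_1 = 0.
  H_2: rank ker ∂_2 − rank ∂_3 = (4 − 3) − 0 = 1, and there is no ∂_3, so H_2 = Z.

(K is a triangulation of the 2-sphere S^2.)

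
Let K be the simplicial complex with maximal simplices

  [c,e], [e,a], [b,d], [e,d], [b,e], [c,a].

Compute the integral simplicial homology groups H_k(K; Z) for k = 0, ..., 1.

H_0 ≅ Z,  H_1 ≅ Z^2.

Fix the vertex order a < b < c < d < e and write every simplex with vertices in increasing order. Then dim K = 1 and the simplices of K are:

  0-simplices (5): a, b, c, d, e
  1-simplices (6): ac, ae, bd, be, ce, de

Hence C_0 ≅ Z^5, C_1 ≅ Z^6.

The boundary map ∂_1: C_1 → C_0 is given by ∂[p,q] = [q] − [p].
The resulting 5×6 matrix has rank 4, and its Smith normal form has invariant factors (1,1,1,1).

Computing H_k = (kernel of ∂_k) / (image of ∂_{k+1}):

  H_0: rank C_0 − rank ∂_1 = 5 − 4 = 1, and the invariant factors of ∂_1 are all 1, so H_0 = Z.
  H_1: rank ker ∂_1 − rank ∂_2 = (6 − 4) − 0 = 2, and there is no ∂_2, so H_1 = Z^2.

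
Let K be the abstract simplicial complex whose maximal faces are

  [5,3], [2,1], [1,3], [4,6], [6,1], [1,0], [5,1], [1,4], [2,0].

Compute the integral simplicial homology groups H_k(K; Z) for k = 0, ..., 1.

H_0 = Z,  H_1 = Z^3.

Fix the vertex order 0 < 1 < 2 < 3 < 4 < 5 < 6 and write every simplex with vertices in increasing order. Then dim K = 1 and the simplices of K are:

  0-simplices (7): [0], [1], [2], [3], [4], [5], [6]
  1-simplices (9): [0,1], [0,2], [1,2], [1,3], [1,4], [1,5], [1,6], [3,5], [4,6]

giving chain groups C_0 ≅ Z^7, C_1 ≅ Z^9.

The boundary map ∂_1: C_1 → C_0 maps an edge to its endpoints' difference, ∂[p,q] = q − p. For instance
  ∂[0,1] = [1] − [0].
As a 7×9 matrix over Z this has rank 6, with invariant factors (1,1,1,1,1,1).

Computing H_k = (kernel of ∂_k) / (image of ∂_{k+1}):

  H_0: rank C_0 − rank ∂_1 = 7 − 6 = 1, and the invariant factors of ∂_1 are all 1, so H_0 = Z.
  H_1: rank ker ∂_1 − rank ∂_2 = (9 − 6) − 0 = 3, and there is no ∂_2, so H_1 = Z^3.

As a check, the Euler characteristic is 7 − 9 = -2, which agrees with 1 − 3 = -2.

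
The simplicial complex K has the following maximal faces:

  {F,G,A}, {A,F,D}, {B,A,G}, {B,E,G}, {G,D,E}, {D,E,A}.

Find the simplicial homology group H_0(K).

Take the total order A < B < D < E < F < G on the vertex set. Then K (dimension 2) consists of the simplices:

  0-simplices (6): A, B, D, E, F, G
  1-simplices (12): AB, AD, AE, AF, AG, BE, BG, DE, DF, DG, EG, FG
  2-simplices (6): ABG, ADE, ADF, AFG, BEG, DEG

Hence C_0 ≅ Z^6, C_1 ≅ Z^12, C_2 ≅ Z^6.

∂_1: C_1 → C_0 is given by ∂[p,q] = [q] − [p]. For instance
  ∂AF = F − A.
The 6×12 boundary matrix has rank 5 and Smith normal form diag(1,1,1,1,1).

∂_2: C_2 → C_1 sends each 2-simplex [p,q,r] to [q,r] − [p,r] + [p,q]. For instance
  ∂ADF = DF − AF + AD,
  ∂AFG = FG − AG + AF.
The resulting 12×6 matrix has rank 6, and its Smith normal form has invariant factors (1,1,1,1,1,1).

Computing H_k = (kernel of ∂_k) / (image of ∂_{k+1}):

  H_0: rank C_0 − rank ∂_1 = 6 − 5 = 1, and the invariant factors of ∂_1 are all 1, so H_0 ≅ Z.

H_0 = Z.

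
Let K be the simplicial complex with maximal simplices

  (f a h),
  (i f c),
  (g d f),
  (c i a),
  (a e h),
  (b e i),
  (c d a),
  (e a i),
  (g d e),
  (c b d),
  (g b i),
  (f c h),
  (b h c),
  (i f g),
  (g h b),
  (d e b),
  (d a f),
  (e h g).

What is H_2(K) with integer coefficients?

Take the total order a < b < c < d < e < f < g < h < i on the vertex set. Then K (dimension 2) consists of the simplices:

  0-simplices (9): a, b, c, d, e, f, g, h, i
  1-simplices (27): ac, ad, ae, af, ah, ai, bc, bd, be, bg, bh, bi, cd, cf, ch, ci, de, df, dg, eg, eh, ei, fg, fh, fi, gh, gi
  2-simplices (18): acd, aci, adf, aeh, aei, afh, bcd, bch, bde, bei, bgh, bgi, cfh, cfi, deg, dfg, egh, fgi

so the chain groups are C_0 ≅ Z^9, C_1 ≅ Z^27, C_2 ≅ Z^18.

Boundary ∂_1: C_1 → C_0 is given by ∂[p,q] = [q] − [p]. For instance
  ∂cf = f − c.
The resulting 9×27 matrix has rank 8, and its Smith normal form has invariant factors (1,1,1,1,1,1,1,1).

∂_2: C_2 → C_1 acts by ∂[p,q,r] = [q,r] − [p,r] + [p,q]. For instance
  ∂adf = df − af + ad,
  ∂aei = ei − ai + ae.
The 27×18 boundary matrix has rank 18 and Smith normal form diag(1,1,1,1,1,1,1,1,1,1,1,1,1,1,1,1,1,2).

Computing H_k = (kernel of ∂_k) / (image of ∂_{k+1}):

  H_2: rank ker ∂_2 − rank ∂_3 = (18 − 18) − 0 = 0, and there is no ∂_3, so H_2 = 0.

H_2 = 0.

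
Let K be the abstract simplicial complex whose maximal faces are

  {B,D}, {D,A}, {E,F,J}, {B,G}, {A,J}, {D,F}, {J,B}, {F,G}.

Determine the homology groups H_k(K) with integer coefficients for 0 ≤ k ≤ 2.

H_0 ≅ Z,  H_1 ≅ Z^3,  H_2 = 0.

We work with the vertex ordering A < B < D < E < F < G < J. The simplices of K, each written with vertices in increasing order, are:

  0-simplices (7): A, B, D, E, F, G, J
  1-simplices (10): AD, AJ, BD, BG, BJ, DF, EF, EJ, FG, FJ
  2-simplices (1): EFJ

so the chain groups are C_0 ≅ Z^7, C_1 ≅ Z^10, C_2 ≅ Z^1.

∂_1: C_1 → C_0 is given by ∂[p,q] = [q] − [p]. For instance
  ∂DF = F − D.
As a 7×10 matrix over Z this has rank 6, with invariant factors (1,1,1,1,1,1).

∂_2: C_2 → C_1 acts by ∂[p,q,r] = [q,r] − [p,r] + [p,q]. For instance
  ∂EFJ = FJ − EJ + EF.
This gives a 10×1 integer matrix of rank 1; reducing to Smith normal form yields diagonal entries (1).

Reading off H_k = ker ∂_k / im ∂_{k+1}:

  H_0: rank C_0 − rank ∂_1 = 7 − 6 = 1, and the invariant factors of ∂_1 are all 1, so H_0 = Z.
  H_1: rank ker ∂_1 − rank ∂_2 = (10 − 6) − 1 = 3, and the invariant factors of ∂_2 are all 1, so H_1 = Z^3.
  H_2: rank ker ∂_2 − rank ∂_3 = (1 − 1) − 0 = 0, and there is no ∂_3, so H_2 = 0.

As a check, the Euler characteristic is 7 − 10 + 1 = -2, which agrees with 1 − 3 + 0 = -2.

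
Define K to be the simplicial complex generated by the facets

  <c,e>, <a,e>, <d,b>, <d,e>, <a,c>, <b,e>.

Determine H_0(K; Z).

H_0 ≅ Z.

Take the total order a < b < c < d < e on the vertex set. Then K (dimension 1) consists of the simplices:

  0-simplices (5): a, b, c, d, e
  1-simplices (6): ac, ae, bd, be, ce, de

so the chain groups are C_0 ≅ Z^5, C_1 ≅ Z^6.

The boundary map ∂_1: C_1 → C_0 maps an edge to its endpoints' difference, ∂[p,q] = q − p. For instance
  ∂ce = e − c.
As a 5×6 matrix over Z this has rank 4, with invariant factors (1,1,1,1).

Computing H_k = (kernel of ∂_k) / (image of ∂_{k+1}):

  H_0: rank C_0 − rank ∂_1 = 5 − 4 = 1, and the invariant factors of ∂_1 are all 1, so H_0 = Z.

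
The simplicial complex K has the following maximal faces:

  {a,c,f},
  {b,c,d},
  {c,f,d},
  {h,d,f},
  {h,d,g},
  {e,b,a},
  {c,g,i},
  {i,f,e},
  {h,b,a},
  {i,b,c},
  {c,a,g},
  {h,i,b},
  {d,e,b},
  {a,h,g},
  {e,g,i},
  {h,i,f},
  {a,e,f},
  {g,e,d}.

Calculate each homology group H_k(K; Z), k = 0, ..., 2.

H_0 = Z,  H_1 = Z^2,  H_2 = Z.

Fix the vertex order a < b < c < d < e < f < g < h < i and write every simplex with vertices in increasing order. Then dim K = 2 and the simplices of K are:

  0-simplices (9): a, b, c, d, e, f, g, h, i
  1-simplices (27): ab, ac, ae, af, ag, ah, bc, bd, be, bh, bi, cd, cf, cg, ci, de, df, dg, dh, ef, eg, ei, fh, fi, gh, gi, hi
  2-simplices (18): abe, abh, acf, acg, aef, agh, bcd, bci, bde, bhi, cdf, cgi, deg, dfh, dgh, efi, egi, fhi

Hence C_0 ≅ Z^9, C_1 ≅ Z^27, C_2 ≅ Z^18.

∂_1: C_1 → C_0 is given by ∂[p,q] = [q] − [p].
As a 9×27 matrix over Z this has rank 8, with invariant factors (1,1,1,1,1,1,1,1).

The boundary map ∂_2: C_2 → C_1 acts by ∂[p,q,r] = [q,r] − [p,r] + [p,q]. For instance
  ∂acg = cg − ag + ac,
  ∂dgh = gh − dh + dg.
The 27×18 boundary matrix has rank 17 and Smith normal form diag(1,1,1,1,1,1,1,1,1,1,1,1,1,1,1,1,1).

Reading off H_k = ker ∂_k / im ∂_{k+1}:

  H_0: rank C_0 − rank ∂_1 = 9 − 8 = 1, and the invariant factors of ∂_1 are all 1, so H_0 = Z.
  H_1: rank ker ∂_1 − rank ∂_2 = (27 − 8) − 17 = 2, and the invariant factors of ∂_2 are all 1, so H_1 = Z^2.
  H_2: rank ker ∂_2 − rank ∂_3 = (18 − 17) − 0 = 1, and there is no ∂_3, so H_2 = Z.

As a check, the Euler characteristic is 9 − 27 + 18 = 0, which agrees with 1 − 2 + 1 = 0.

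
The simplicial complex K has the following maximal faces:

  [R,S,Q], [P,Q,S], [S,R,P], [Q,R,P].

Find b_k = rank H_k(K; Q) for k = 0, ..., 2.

K has 4 vertices, 6 edges, 4 triangles.
rank ∂_0 = 0, rank ∂_1 = 3 ⇒ b_0 = 4 − 0 − 3 = 1; all invariant factors of ∂_1 are 1 so no torsion. So H_0 ≅ Z.
rank ∂_1 = 3, rank ∂_2 = 3 ⇒ b_1 = 6 − 3 − 3 = 0; all invariant factors of ∂_2 are 1 so no torsion. So H_1 ≅ 0.
rank ∂_2 = 3, rank ∂_3 = 0 ⇒ b_2 = 4 − 3 − 0 = 1. So H_2 ≅ Z.

b_0 = 1, b_1 = 0, b_2 = 1.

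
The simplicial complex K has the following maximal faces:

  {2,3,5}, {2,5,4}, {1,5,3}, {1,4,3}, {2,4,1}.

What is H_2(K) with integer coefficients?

We work with the vertex ordering 1 < 2 < 3 < 4 < 5. The simplices of K, each written with vertices in increasing order, are:

  0-simplices (5): [1], [2], [3], [4], [5]
  1-simplices (10): [1,2], [1,3], [1,4], [1,5], [2,3], [2,4], [2,5], [3,4], [3,5], [4,5]
  2-simplices (5): [1,2,4], [1,3,4], [1,3,5], [2,3,5], [2,4,5]

giving chain groups C_0 ≅ Z^5, C_1 ≅ Z^10, C_2 ≅ Z^5.

∂_1: C_1 → C_0 sends each edge [p,q] (with p < q) to q − p. For instance
  ∂[2,4] = [4] − [2].
This gives a 5×10 integer matrix of rank 4; reducing to Smith normal form yields diagonal entries (1,1,1,1).

Boundary ∂_2: C_2 → C_1 acts by ∂[p,q,r] = [q,r] − [p,r] + [p,q]. For instance
  ∂[1,3,5] = [3,5] − [1,5] + [1,3],
  ∂[1,3,4] = [3,4] − [1,4] + [1,3].
As a 10×5 matrix over Z this has rank 5, with invariant factors (1,1,1,1,1).

From H_k ≅ ker(∂_k) / im(∂_{k+1}) we obtain:

  H_2: rank ker ∂_2 − rank ∂_3 = (5 − 5) − 0 = 0, and there is no ∂_3, so H_2 = 0.

(K is a triangulation of the Möbius band.)

H_2 ≅ 0.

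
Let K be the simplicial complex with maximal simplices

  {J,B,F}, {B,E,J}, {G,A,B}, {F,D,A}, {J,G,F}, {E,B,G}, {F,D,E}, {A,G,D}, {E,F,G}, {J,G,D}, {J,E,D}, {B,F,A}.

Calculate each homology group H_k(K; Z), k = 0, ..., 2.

H_0 ≅ Z,  H_1 ≅ Z/2,  H_2 = 0.

Order the vertices as A < B < D < E < F < G < J. Listing each simplex with vertices in this order, K has dimension 2 with simplices:

  0-simplices (7): A, B, D, E, F, G, J
  1-simplices (18): AB, AD, AF, AG, BE, BF, BG, BJ, DE, DF, DG, DJ, EF, EG, EJ, FG, FJ, GJ
  2-simplices (12): ABF, ABG, ADF, ADG, BEG, BEJ, BFJ, DEF, DEJ, DGJ, EFG, FGJ

giving chain groups C_0 ≅ Z^7, C_1 ≅ Z^18, C_2 ≅ Z^12.

∂_1: C_1 → C_0 sends each edge [p,q] (with p < q) to q − p.
The resulting 7×18 matrix has rank 6, and its Smith normal form has invariant factors (1,1,1,1,1,1).

∂_2: C_2 → C_1 sends each 2-simplex [p,q,r] to [q,r] − [p,r] + [p,q]. For instance
  ∂FGJ = GJ − FJ + FG,
  ∂ADG = DG − AG + AD.
As a 18×12 matrix over Z this has rank 12, with invariant factors (1,1,1,1,1,1,1,1,1,1,1,2).

From H_k ≅ ker(∂_k) / im(∂_{k+1}) we obtain:

  H_0: rank C_0 − rank ∂_1 = 7 − 6 = 1, and the invariant factors of ∂_1 are all 1, so H_0 ≅ Z.
  H_1: rank ker ∂_1 − rank ∂_2 = (18 − 6) − 12 = 0, and ∂_2 has invariant factor 2 > 1, so H_1 ≅ Z/2.
  H_2: rank ker ∂_2 − rank ∂_3 = (12 − 12) − 0 = 0, and there is no ∂_3, so H_2 ≅ 0.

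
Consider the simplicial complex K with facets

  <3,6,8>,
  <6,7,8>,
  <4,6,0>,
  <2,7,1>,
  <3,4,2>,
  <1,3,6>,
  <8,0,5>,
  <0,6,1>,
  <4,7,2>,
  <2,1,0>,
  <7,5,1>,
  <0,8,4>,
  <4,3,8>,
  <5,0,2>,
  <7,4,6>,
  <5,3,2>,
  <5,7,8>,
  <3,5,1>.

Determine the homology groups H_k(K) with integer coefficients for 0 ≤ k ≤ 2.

Fix the vertex order 0 < 1 < 2 < 3 < 4 < 5 < 6 < 7 < 8 and write every simplex with vertices in increasing order. Then dim K = 2 and the simplices of K are:

  0-simplices (9): [0], [1], [2], [3], [4], [5], [6], [7], [8]
  1-simplices (27): (27 of them)
  2-simplices (18): [0,1,2], [0,1,6], [0,2,5], [0,4,6], [0,4,8], [0,5,8], [1,2,7], [1,3,5], [1,3,6], [1,5,7], [2,3,4], [2,3,5], [2,4,7], [3,4,8], [3,6,8], [4,6,7], [5,7,8], [6,7,8]

so the chain groups are C_0 ≅ Z^9, C_1 ≅ Z^27, C_2 ≅ Z^18.

The boundary map ∂_1: C_1 → C_0 sends each edge [p,q] (with p < q) to q − p. For instance
  ∂[0,4] = [4] − [0].
The 9×27 boundary matrix has rank 8 and Smith normal form diag(1,1,1,1,1,1,1,1).

Boundary ∂_2: C_2 → C_1 acts by ∂[p,q,r] = [q,r] − [p,r] + [p,q]. For instance
  ∂[5,7,8] = [7,8] − [5,8] + [5,7],
  ∂[0,4,8] = [4,8] − [0,8] + [0,4].
This gives a 27×18 integer matrix of rank 18; reducing to Smith normal form yields diagonal entries (1,1,1,1,1,1,1,1,1,1,1,1,1,1,1,1,1,2).

Now H_k = ker ∂_k / im ∂_{k+1}, so:

  H_0: rank C_0 − rank ∂_1 = 9 − 8 = 1, and the invariant factors of ∂_1 are all 1, so H_0 = Z.
  H_1: rank ker ∂_1 − rank ∂_2 = (27 − 8) − 18 = 1, and ∂_2 has invariant factor 2 > 1, so H_1 = Z ⊕ Z/2.
  H_2: rank ker ∂_2 − rank ∂_3 = (18 − 18) − 0 = 0, and there is no ∂_3, so H_2 = 0.

H_0 = Z,  H_1 = Z ⊕ Z/2,  H_2 = 0.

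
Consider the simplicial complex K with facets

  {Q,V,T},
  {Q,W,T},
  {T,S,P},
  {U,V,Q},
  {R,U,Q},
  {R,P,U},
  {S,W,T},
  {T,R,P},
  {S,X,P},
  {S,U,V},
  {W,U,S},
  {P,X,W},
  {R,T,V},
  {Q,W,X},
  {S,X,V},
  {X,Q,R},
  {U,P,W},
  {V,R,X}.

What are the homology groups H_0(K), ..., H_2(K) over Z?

Order the vertices as P < Q < R < S < T < U < V < W < X. Listing each simplex with vertices in this order, K has dimension 2 with simplices:

  0-simplices (9): P, Q, R, S, T, U, V, W, X
  1-simplices (27): PR, PS, PT, PU, PW, PX, QR, QT, QU, QV, QW, QX, RT, RU, RV, RX, ST, SU, SV, SW, SX, TV, TW, UV, UW, VX, WX
  2-simplices (18): PRT, PRU, PST, PSX, PUW, PWX, QRU, QRX, QTV, QTW, QUV, QWX, RTV, RVX, STW, SUV, SUW, SVX

Hence C_0 ≅ Z^9, C_1 ≅ Z^27, C_2 ≅ Z^18.

Boundary ∂_1: C_1 → C_0 maps an edge to its endpoints' difference, ∂[p,q] = q − p.
As a 9×27 matrix over Z this has rank 8, with invariant factors (1,1,1,1,1,1,1,1).

Boundary ∂_2: C_2 → C_1 maps a triangle to the signed sum of its edges. For instance
  ∂QWX = WX − QX + QW,
  ∂PUW = UW − PW + PU.
The 27×18 boundary matrix has rank 18 and Smith normal form diag(1,1,1,1,1,1,1,1,1,1,1,1,1,1,1,1,1,2).

Computing H_k = (kernel of ∂_k) / (image of ∂_{k+1}):

  H_0: rank C_0 − rank ∂_1 = 9 − 8 = 1, and the invariant factors of ∂_1 are all 1, so H_0 ≅ Z.
  H_1: rank ker ∂_1 − rank ∂_2 = (27 − 8) − 18 = 1, and ∂_2 has invariant factor 2 > 1, so H_1 ≅ Z × Z/2.
  H_2: rank ker ∂_2 − rank ∂_3 = (18 − 18) − 0 = 0, and there is no ∂_3, so H_2 ≅ 0.

As a check, the Euler characteristic is 9 − 27 + 18 = 0, which agrees with 1 − 1 + 0 = 0.

H_0 ≅ Z,  H_1 ≅ Z × Z/2,  H_2 = 0.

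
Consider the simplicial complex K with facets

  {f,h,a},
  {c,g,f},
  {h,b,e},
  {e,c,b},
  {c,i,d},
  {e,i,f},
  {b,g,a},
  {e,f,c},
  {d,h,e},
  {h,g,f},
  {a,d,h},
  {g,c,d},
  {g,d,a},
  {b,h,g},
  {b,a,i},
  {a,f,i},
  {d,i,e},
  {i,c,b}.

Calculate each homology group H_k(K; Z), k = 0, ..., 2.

H_0 = Z,  H_1 = Z × Z/2,  H_2 = 0.

Fix the vertex order a < b < c < d < e < f < g < h < i and write every simplex with vertices in increasing order. Then dim K = 2 and the simplices of K are:

  0-simplices (9): a, b, c, d, e, f, g, h, i
  1-simplices (27): ab, ad, af, ag, ah, ai, bc, be, bg, bh, bi, cd, ce, cf, cg, ci, de, dg, dh, di, ef, eh, ei, fg, fh, fi, gh
  2-simplices (18): abg, abi, adg, adh, afh, afi, bce, bci, beh, bgh, cdg, cdi, cef, cfg, deh, dei, efi, fgh

Hence C_0 ≅ Z^9, C_1 ≅ Z^27, C_2 ≅ Z^18.

Boundary ∂_1: C_1 → C_0 maps an edge to its endpoints' difference, ∂[p,q] = q − p. For instance
  ∂ad = d − a.
As a 9×27 matrix over Z this has rank 8, with invariant factors (1,1,1,1,1,1,1,1).

The boundary map ∂_2: C_2 → C_1 maps a triangle to the signed sum of its edges. For instance
  ∂adh = dh − ah + ad,
  ∂abg = bg − ag + ab.
The 27×18 boundary matrix has rank 18 and Smith normal form diag(1,1,1,1,1,1,1,1,1,1,1,1,1,1,1,1,1,2).

Computing H_k = (kernel of ∂_k) / (image of ∂_{k+1}):

  H_0: rank C_0 − rank ∂_1 = 9 − 8 = 1, and the invariant factors of ∂_1 are all 1, so H_0 = Z.
  H_1: rank ker ∂_1 − rank ∂_2 = (27 − 8) − 18 = 1, and ∂_2 has invariant factor 2 > 1, so H_1 = Z × Z/2.
  H_2: rank ker ∂_2 − rank ∂_3 = (18 − 18) − 0 = 0, and there is no ∂_3, so H_2 = 0.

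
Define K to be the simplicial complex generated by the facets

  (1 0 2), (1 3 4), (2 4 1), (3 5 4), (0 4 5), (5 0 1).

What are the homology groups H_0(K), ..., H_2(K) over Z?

Take the total order 0 < 1 < 2 < 3 < 4 < 5 on the vertex set. Then K (dimension 2) consists of the simplices:

  0-simplices (6): [0], [1], [2], [3], [4], [5]
  1-simplices (12): [0,1], [0,2], [0,4], [0,5], [1,2], [1,3], [1,4], [1,5], [2,4], [3,4], [3,5], [4,5]
  2-simplices (6): [0,1,2], [0,1,5], [0,4,5], [1,2,4], [1,3,4], [3,4,5]

giving chain groups C_0 ≅ Z^6, C_1 ≅ Z^12, C_2 ≅ Z^6.

Boundary ∂_1: C_1 → C_0 is given by ∂[p,q] = [q] − [p]. For instance
  ∂[2,4] = [4] − [2].
The resulting 6×12 matrix has rank 5, and its Smith normal form has invariant factors (1,1,1,1,1).

Boundary ∂_2: C_2 → C_1 acts by ∂[p,q,r] = [q,r] − [p,r] + [p,q]. For instance
  ∂[0,1,2] = [1,2] − [0,2] + [0,1],
  ∂[3,4,5] = [4,5] − [3,5] + [3,4].
This gives a 12×6 integer matrix of rank 6; reducing to Smith normal form yields diagonal entries (1,1,1,1,1,1).

Computing H_k = (kernel of ∂_k) / (image of ∂_{k+1}):

  H_0: rank C_0 − rank ∂_1 = 6 − 5 = 1, and the invariant factors of ∂_1 are all 1, so H_0 = Z.
  H_1: rank ker ∂_1 − rank ∂_2 = (12 − 5) − 6 = 1, and the invariant factors of ∂_2 are all 1, so H_1 = Z.
  H_2: rank ker ∂_2 − rank ∂_3 = (6 − 6) − 0 = 0, and there is no ∂_3, so H_2 = 0.

H_0 ≅ Z,  H_1 ≅ Z,  H_2 = 0.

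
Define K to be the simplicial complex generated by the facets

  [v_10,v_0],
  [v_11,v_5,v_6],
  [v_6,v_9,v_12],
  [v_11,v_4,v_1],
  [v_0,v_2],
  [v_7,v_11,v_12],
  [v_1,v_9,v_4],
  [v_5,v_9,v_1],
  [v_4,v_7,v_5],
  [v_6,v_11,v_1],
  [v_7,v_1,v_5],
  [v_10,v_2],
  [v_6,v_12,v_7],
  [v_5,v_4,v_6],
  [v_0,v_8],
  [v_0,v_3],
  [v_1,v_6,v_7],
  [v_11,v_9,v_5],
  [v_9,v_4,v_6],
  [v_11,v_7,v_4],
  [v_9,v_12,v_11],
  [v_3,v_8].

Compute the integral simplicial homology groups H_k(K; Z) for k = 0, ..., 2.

Take the total order v_0 < v_1 < v_2 < v_3 < v_4 < v_5 < v_6 < v_7 < v_8 < v_9 < v_10 < v_11 < v_12 on the vertex set. Then K (dimension 2) consists of the simplices:

  0-simplices (13): [v_0], [v_1], [v_2], [v_3], [v_4], [v_5], [v_6], [v_7], [v_8], [v_9], [v_10], [v_11], [v_12]
  1-simplices (30): (30 of them)
  2-simplices (16): (16 of them)

giving chain groups C_0 ≅ Z^13, C_1 ≅ Z^30, C_2 ≅ Z^16.

The boundary map ∂_1: C_1 → C_0 sends each edge [p,q] (with p < q) to q − p. For instance
  ∂[v_4,v_5] = [v_5] − [v_4].
As a 13×30 matrix over Z this has rank 11, with invariant factors (1,1,1,1,1,1,1,1,1,1,1).

The boundary map ∂_2: C_2 → C_1 sends each 2-simplex [p,q,r] to [q,r] − [p,r] + [p,q]. For instance
  ∂[v_7,v_11,v_12] = [v_11,v_12] − [v_7,v_12] + [v_7,v_11],
  ∂[v_5,v_9,v_11] = [v_9,v_11] − [v_5,v_11] + [v_5,v_9].
The 30×16 boundary matrix has rank 15 and Smith normal form diag(1,1,1,1,1,1,1,1,1,1,1,1,1,1,1).

From H_k ≅ ker(∂_k) / im(∂_{k+1}) we obtain:

  H_0: rank C_0 − rank ∂_1 = 13 − 11 = 2, and the invariant factors of ∂_1 are all 1, so H_0 = Z^2.
  H_1: rank ker ∂_1 − rank ∂_2 = (30 − 11) − 15 = 4, and the invariant factors of ∂_2 are all 1, so H_1 = Z^4.
  H_2: rank ker ∂_2 − rank ∂_3 = (16 − 15) − 0 = 1, and there is no ∂_3, so H_2 = Z.

(K is a triangulation of the disjoint union of a wedge of 2 circles and the torus T^2.)

H_0 = Z^2,  H_1 = Z^4,  H_2 = Z.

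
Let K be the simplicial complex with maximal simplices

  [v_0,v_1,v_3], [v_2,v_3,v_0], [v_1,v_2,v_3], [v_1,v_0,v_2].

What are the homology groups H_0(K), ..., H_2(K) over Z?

H_0 = Z,  H_1 = 0,  H_2 = Z.

Fix the vertex order v_0 < v_1 < v_2 < v_3 and write every simplex with vertices in increasing order. Then dim K = 2 and the simplices of K are:

  0-simplices (4): [v_0], [v_1], [v_2], [v_3]
  1-simplices (6): [v_0,v_1], [v_0,v_2], [v_0,v_3], [v_1,v_2], [v_1,v_3], [v_2,v_3]
  2-simplices (4): [v_0,v_1,v_2], [v_0,v_1,v_3], [v_0,v_2,v_3], [v_1,v_2,v_3]

Hence C_0 ≅ Z^4, C_1 ≅ Z^6, C_2 ≅ Z^4.

The boundary map ∂_1: C_1 → C_0 is given by ∂[p,q] = [q] − [p]. For instance
  ∂[v_0,v_3] = [v_3] − [v_0].
As a 4×6 matrix over Z this has rank 3, with invariant factors (1,1,1).

Boundary ∂_2: C_2 → C_1 sends each 2-simplex [p,q,r] to [q,r] − [p,r] + [p,q]. For instance
  ∂[v_0,v_1,v_2] = [v_1,v_2] − [v_0,v_2] + [v_0,v_1],
  ∂[v_0,v_2,v_3] = [v_2,v_3] − [v_0,v_3] + [v_0,v_2].
The resulting 6×4 matrix has rank 3, and its Smith normal form has invariant factors (1,1,1).

From H_k ≅ ker(∂_k) / im(∂_{k+1}) we obtain:

  H_0: rank C_0 − rank ∂_1 = 4 − 3 = 1, and the invariant factors of ∂_1 are all 1, so H_0 = Z.
  H_1: rank ker ∂_1 − rank ∂_2 = (6 − 3) − 3 = 0, and the invariant factors of ∂_2 are all 1, so H_1 = 0.
  H_2: rank ker ∂_2 − rank ∂_3 = (4 − 3) − 0 = 1, and there is no ∂_3, so H_2 = Z.

As a check, the Euler characteristic is 4 − 6 + 4 = 2, which agrees with 1 − 0 + 1 = 2.
(K is a triangulation of the 2-sphere S^2.)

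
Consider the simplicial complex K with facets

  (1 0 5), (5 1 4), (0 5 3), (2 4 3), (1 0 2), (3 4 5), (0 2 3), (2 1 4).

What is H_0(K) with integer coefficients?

Fix the vertex order 0 < 1 < 2 < 3 < 4 < 5 and write every simplex with vertices in increasing order. Then dim K = 2 and the simplices of K are:

  0-simplices (6): [0], [1], [2], [3], [4], [5]
  1-simplices (12): [0,1], [0,2], [0,3], [0,5], [1,2], [1,4], [1,5], [2,3], [2,4], [3,4], [3,5], [4,5]
  2-simplices (8): [0,1,2], [0,1,5], [0,2,3], [0,3,5], [1,2,4], [1,4,5], [2,3,4], [3,4,5]

Hence C_0 ≅ Z^6, C_1 ≅ Z^12, C_2 ≅ Z^8.

Boundary ∂_1: C_1 → C_0 maps an edge to its endpoints' difference, ∂[p,q] = q − p. For instance
  ∂[0,3] = [3] − [0].
The 6×12 boundary matrix has rank 5 and Smith normal form diag(1,1,1,1,1).

The boundary map ∂_2: C_2 → C_1 sends each 2-simplex [p,q,r] to [q,r] − [p,r] + [p,q]. For instance
  ∂[3,4,5] = [4,5] − [3,5] + [3,4],
  ∂[1,4,5] = [4,5] − [1,5] + [1,4].
The 12×8 boundary matrix has rank 7 and Smith normal form diag(1,1,1,1,1,1,1).

Computing H_k = (kernel of ∂_k) / (image of ∂_{k+1}):

  H_0: rank C_0 − rank ∂_1 = 6 − 5 = 1, and the invariant factors of ∂_1 are all 1, so H_0 = Z.

H_0 ≅ Z.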